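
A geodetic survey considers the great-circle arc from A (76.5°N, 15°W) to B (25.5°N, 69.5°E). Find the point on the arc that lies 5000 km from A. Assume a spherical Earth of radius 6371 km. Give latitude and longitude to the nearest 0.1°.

≈ (43.7°N, 62.8°E)

From cos δ = sin φ₁ sin φ₂ + cos φ₁ cos φ₂ cos Δλ, the central angle is δ ≈ 1.117 rad (64.0°). The total great-circle distance is δ·R ≈ 1.117 × 6371 ≈ 7113 km, so the target fraction is f = 5000/7113 ≈ 0.703.
Interpolate at f ≈ 0.703 with slerp weights a = sin((1−f)δ)/sin δ ≈ 0.362, b = sin(fδ)/sin δ ≈ 0.786.
p = a·p₁ + b·p₂ ≈ (0.330, 0.643, 0.691); φ = arcsin(p_z) ≈ 43.71°, λ = atan2(p_y, p_x) ≈ 62.81°.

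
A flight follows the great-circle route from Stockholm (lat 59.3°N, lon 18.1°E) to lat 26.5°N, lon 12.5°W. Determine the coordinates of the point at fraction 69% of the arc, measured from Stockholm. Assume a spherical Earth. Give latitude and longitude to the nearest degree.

≈ lat 37°N, lon 6°W

Convert each endpoint to a unit vector on the sphere (x = cos φ cos λ, y = cos φ sin λ, z = sin φ).
The central angle between the endpoints is δ = arccos(p₁·p₂) ≈ 0.681 rad (39.0°).
Interpolate at f = 0.69 with slerp weights a = sin((1−f)δ)/sin δ ≈ 0.333, b = sin(fδ)/sin δ ≈ 0.719.
p = a·p₁ + b·p₂ ≈ (0.790, -0.087, 0.607); φ = arcsin(p_z) ≈ 37.38°, λ = atan2(p_y, p_x) ≈ -6.25°.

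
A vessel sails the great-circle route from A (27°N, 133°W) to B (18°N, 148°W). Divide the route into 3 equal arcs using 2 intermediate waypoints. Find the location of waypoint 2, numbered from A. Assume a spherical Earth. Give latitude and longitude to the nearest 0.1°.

Write both endpoints as unit vectors p₁, p₂ with components (cos φ cos λ, cos φ sin λ, sin φ).
The central angle between the endpoints is δ = arccos(p₁·p₂) ≈ 0.288 rad (16.5°).
Interpolate at f = 2/3 with slerp weights a = sin((1−f)δ)/sin δ ≈ 0.337, b = sin(fδ)/sin δ ≈ 0.672.
p = a·p₁ + b·p₂ ≈ (-0.747, -0.558, 0.361); φ = arcsin(p_z) ≈ 21.15°, λ = atan2(p_y, p_x) ≈ -143.21°.

≈ (21.2°N, 143.2°W)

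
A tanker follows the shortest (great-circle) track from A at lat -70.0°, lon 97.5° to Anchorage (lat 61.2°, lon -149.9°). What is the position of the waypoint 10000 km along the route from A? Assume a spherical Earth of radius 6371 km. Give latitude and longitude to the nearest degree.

≈ lat 5°, lon 173°

Convert each endpoint to a unit vector on the sphere (x = cos φ cos λ, y = cos φ sin λ, z = sin φ).
The central angle between the endpoints is δ = arccos(p₁·p₂) ≈ 2.661 rad (152.5°). The total great-circle distance is δ·R ≈ 2.661 × 6371 ≈ 16954 km, so the target fraction is f = 10000/16954 ≈ 0.590.
Interpolate at f ≈ 0.590 with slerp weights a = sin((1−f)δ)/sin δ ≈ 1.920, b = sin(fδ)/sin δ ≈ 2.164.
p = a·p₁ + b·p₂ ≈ (-0.987, 0.128, 0.092); φ = arcsin(p_z) ≈ 5.28°, λ = atan2(p_y, p_x) ≈ 172.60°.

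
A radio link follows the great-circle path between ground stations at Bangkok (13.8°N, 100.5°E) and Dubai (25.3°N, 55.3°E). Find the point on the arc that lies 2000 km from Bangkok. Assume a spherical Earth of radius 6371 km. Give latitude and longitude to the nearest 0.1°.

≈ 19.9°N, 82.8°E

Write both endpoints as unit vectors p₁, p₂ with components (cos φ cos λ, cos φ sin λ, sin φ).
The central angle between the endpoints is δ = arccos(p₁·p₂) ≈ 0.766 rad (43.9°). The total great-circle distance is δ·R ≈ 0.766 × 6371 ≈ 4881 km, so the target fraction is f = 2000/4881 ≈ 0.410.
Interpolate at f ≈ 0.410 with slerp weights a = sin((1−f)δ)/sin δ ≈ 0.630, b = sin(fδ)/sin δ ≈ 0.445.
p = a·p₁ + b·p₂ ≈ (0.118, 0.933, 0.341); φ = arcsin(p_z) ≈ 19.92°, λ = atan2(p_y, p_x) ≈ 82.81°.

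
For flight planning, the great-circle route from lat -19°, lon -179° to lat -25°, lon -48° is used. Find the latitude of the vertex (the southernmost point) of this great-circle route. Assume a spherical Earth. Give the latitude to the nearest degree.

The great circle lies in the plane with unit normal n̂ = (p₁ × p₂)/|p₁ × p₂|.
Here n̂_z ≈ +0.714; the vertex latitude is φ_max = arccos|n̂_z| ≈ 44.4°.
Check via Clairaut: cos φ_max = |cos φ₁| · sin C = cos(19.0°)·sin(130.9°) ≈ 0.714, again giving ≈ 44.4°.

≈ -44°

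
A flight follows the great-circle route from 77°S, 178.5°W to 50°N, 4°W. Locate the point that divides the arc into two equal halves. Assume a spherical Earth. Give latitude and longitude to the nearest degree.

≈ 26°S, 7°W

From cos δ = sin φ₁ sin φ₂ + cos φ₁ cos φ₂ cos Δλ, the central angle is δ ≈ 2.669 rad (152.9°).
Interpolate at f = 1/2 with slerp weights a = sin((1−f)δ)/sin δ ≈ 2.135, b = sin(fδ)/sin δ ≈ 2.135.
p = a·p₁ + b·p₂ ≈ (0.889, -0.108, -0.445); φ = arcsin(p_z) ≈ -26.41°, λ = atan2(p_y, p_x) ≈ -6.95°.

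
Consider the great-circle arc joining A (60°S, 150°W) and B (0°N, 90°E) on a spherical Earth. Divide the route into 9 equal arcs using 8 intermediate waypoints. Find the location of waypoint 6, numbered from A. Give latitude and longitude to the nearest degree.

≈ (31°S, 107°E)

Convert each endpoint to a unit vector on the sphere (x = cos φ cos λ, y = cos φ sin λ, z = sin φ).
The central angle between the endpoints is δ = arccos(p₁·p₂) ≈ 1.823 rad (104.5°).
Interpolate at f = 6/9 with slerp weights a = sin((1−f)δ)/sin δ ≈ 0.590, b = sin(fδ)/sin δ ≈ 0.968.
p = a·p₁ + b·p₂ ≈ (-0.255, 0.821, -0.511); φ = arcsin(p_z) ≈ -30.72°, λ = atan2(p_y, p_x) ≈ 107.28°.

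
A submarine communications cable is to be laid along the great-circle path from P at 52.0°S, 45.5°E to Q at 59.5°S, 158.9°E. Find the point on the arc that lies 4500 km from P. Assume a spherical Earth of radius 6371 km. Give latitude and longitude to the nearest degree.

From cos δ = sin φ₁ sin φ₂ + cos φ₁ cos φ₂ cos Δλ, the central angle is δ ≈ 0.983 rad (56.3°). The total great-circle distance is δ·R ≈ 0.983 × 6371 ≈ 6260 km, so the target fraction is f = 4500/6260 ≈ 0.719.
Interpolate at f ≈ 0.719 with slerp weights a = sin((1−f)δ)/sin δ ≈ 0.328, b = sin(fδ)/sin δ ≈ 0.780.
p = a·p₁ + b·p₂ ≈ (-0.228, 0.287, -0.931); φ = arcsin(p_z) ≈ -68.52°, λ = atan2(p_y, p_x) ≈ 128.50°.

≈ 69°S, 129°E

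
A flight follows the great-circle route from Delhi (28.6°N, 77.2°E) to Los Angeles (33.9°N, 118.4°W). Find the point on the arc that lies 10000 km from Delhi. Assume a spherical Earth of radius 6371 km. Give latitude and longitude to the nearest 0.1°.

Convert each endpoint to a unit vector on the sphere (x = cos φ cos λ, y = cos φ sin λ, z = sin φ).
The central angle between the endpoints is δ = arccos(p₁·p₂) ≈ 2.021 rad (115.8°). The total great-circle distance is δ·R ≈ 2.021 × 6371 ≈ 12874 km, so the target fraction is f = 10000/12874 ≈ 0.777.
Interpolate at f ≈ 0.777 with slerp weights a = sin((1−f)δ)/sin δ ≈ 0.484, b = sin(fδ)/sin δ ≈ 1.111.
p = a·p₁ + b·p₂ ≈ (-0.344, -0.396, 0.851); φ = arcsin(p_z) ≈ 58.34°, λ = atan2(p_y, p_x) ≈ -130.98°.

≈ (58.3°N, 131.0°W)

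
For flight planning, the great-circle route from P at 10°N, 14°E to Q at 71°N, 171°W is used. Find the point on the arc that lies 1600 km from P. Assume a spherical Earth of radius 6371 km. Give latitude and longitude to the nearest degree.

Convert each endpoint to a unit vector on the sphere (x = cos φ cos λ, y = cos φ sin λ, z = sin φ).
The central angle between the endpoints is δ = arccos(p₁·p₂) ≈ 1.727 rad (98.9°). The total great-circle distance is δ·R ≈ 1.727 × 6371 ≈ 11000 km, so the target fraction is f = 1600/11000 ≈ 0.145.
Interpolate at f ≈ 0.145 with slerp weights a = sin((1−f)δ)/sin δ ≈ 1.008, b = sin(fδ)/sin δ ≈ 0.252.
p = a·p₁ + b·p₂ ≈ (0.882, 0.227, 0.413); φ = arcsin(p_z) ≈ 24.38°, λ = atan2(p_y, p_x) ≈ 14.45°.

≈ 24°N, 14°E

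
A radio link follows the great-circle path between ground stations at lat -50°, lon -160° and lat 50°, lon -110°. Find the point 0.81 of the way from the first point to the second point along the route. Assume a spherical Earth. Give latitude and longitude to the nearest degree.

Write both endpoints as unit vectors p₁, p₂ with components (cos φ cos λ, cos φ sin λ, sin φ).
The central angle between the endpoints is δ = arccos(p₁·p₂) ≈ 1.898 rad (108.7°).
Interpolate at f = 0.81 with slerp weights a = sin((1−f)δ)/sin δ ≈ 0.373, b = sin(fδ)/sin δ ≈ 1.055.
p = a·p₁ + b·p₂ ≈ (-0.457, -0.719, 0.523); φ = arcsin(p_z) ≈ 31.54°, λ = atan2(p_y, p_x) ≈ -122.43°.

≈ lat 32°, lon -122°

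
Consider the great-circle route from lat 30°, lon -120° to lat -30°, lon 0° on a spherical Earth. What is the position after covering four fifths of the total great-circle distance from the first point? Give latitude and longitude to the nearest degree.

≈ lat -20°, lon -26°

Convert each endpoint to a unit vector on the sphere (x = cos φ cos λ, y = cos φ sin λ, z = sin φ).
The central angle between the endpoints is δ = arccos(p₁·p₂) ≈ 2.246 rad (128.7°).
Interpolate at f = 4/5 with slerp weights a = sin((1−f)δ)/sin δ ≈ 0.556, b = sin(fδ)/sin δ ≈ 1.248.
p = a·p₁ + b·p₂ ≈ (0.840, -0.417, -0.346); φ = arcsin(p_z) ≈ -20.25°, λ = atan2(p_y, p_x) ≈ -26.40°.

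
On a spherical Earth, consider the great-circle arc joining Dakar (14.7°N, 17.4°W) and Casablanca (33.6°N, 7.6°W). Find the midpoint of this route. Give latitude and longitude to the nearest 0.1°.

Convert each endpoint to a unit vector on the sphere (x = cos φ cos λ, y = cos φ sin λ, z = sin φ).
The central angle between the endpoints is δ = arccos(p₁·p₂) ≈ 0.364 rad (20.9°).
Interpolate at f = 1/2 with slerp weights a = sin((1−f)δ)/sin δ ≈ 0.508, b = sin(fδ)/sin δ ≈ 0.508.
p = a·p₁ + b·p₂ ≈ (0.889, -0.203, 0.410); φ = arcsin(p_z) ≈ 24.23°, λ = atan2(p_y, p_x) ≈ -12.87°.

≈ 24.2°N, 12.9°W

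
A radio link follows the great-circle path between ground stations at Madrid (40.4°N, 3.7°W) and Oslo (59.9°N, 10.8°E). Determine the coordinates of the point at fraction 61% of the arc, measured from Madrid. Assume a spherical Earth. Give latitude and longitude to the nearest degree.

Convert each endpoint to a unit vector on the sphere (x = cos φ cos λ, y = cos φ sin λ, z = sin φ).
The central angle between the endpoints is δ = arccos(p₁·p₂) ≈ 0.375 rad (21.5°).
Interpolate at f = 0.61 with slerp weights a = sin((1−f)δ)/sin δ ≈ 0.398, b = sin(fδ)/sin δ ≈ 0.619.
p = a·p₁ + b·p₂ ≈ (0.607, 0.039, 0.793); φ = arcsin(p_z) ≈ 52.51°, λ = atan2(p_y, p_x) ≈ 3.64°.

≈ 53°N, 4°E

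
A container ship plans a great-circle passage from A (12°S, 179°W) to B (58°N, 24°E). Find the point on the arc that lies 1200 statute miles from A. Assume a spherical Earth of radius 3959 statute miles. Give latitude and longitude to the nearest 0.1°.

From cos δ = sin φ₁ sin φ₂ + cos φ₁ cos φ₂ cos Δλ, the central angle is δ ≈ 2.283 rad (130.8°). The total great-circle distance is δ·R ≈ 2.283 × 3959 ≈ 9038 mi, so the target fraction is f = 1200/9038 ≈ 0.133.
Interpolate at f ≈ 0.133 with slerp weights a = sin((1−f)δ)/sin δ ≈ 1.212, b = sin(fδ)/sin δ ≈ 0.394.
p = a·p₁ + b·p₂ ≈ (-0.995, 0.064, 0.082); φ = arcsin(p_z) ≈ 4.73°, λ = atan2(p_y, p_x) ≈ 176.30°.

≈ (4.7°N, 176.3°E)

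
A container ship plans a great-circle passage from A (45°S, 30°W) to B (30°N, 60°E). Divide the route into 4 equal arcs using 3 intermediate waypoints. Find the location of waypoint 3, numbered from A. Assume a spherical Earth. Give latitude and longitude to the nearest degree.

≈ (10°N, 39°E)

Write both endpoints as unit vectors p₁, p₂ with components (cos φ cos λ, cos φ sin λ, sin φ).
The central angle between the endpoints is δ = arccos(p₁·p₂) ≈ 1.932 rad (110.7°).
Interpolate at f = 3/4 with slerp weights a = sin((1−f)δ)/sin δ ≈ 0.497, b = sin(fδ)/sin δ ≈ 1.061.
p = a·p₁ + b·p₂ ≈ (0.764, 0.620, 0.179); φ = arcsin(p_z) ≈ 10.34°, λ = atan2(p_y, p_x) ≈ 39.09°.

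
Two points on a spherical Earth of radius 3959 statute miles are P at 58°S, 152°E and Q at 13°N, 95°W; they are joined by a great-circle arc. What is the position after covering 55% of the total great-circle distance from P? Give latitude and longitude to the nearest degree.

≈ 30°S, 123°W

The haversine formula gives a central angle δ ≈ 1.974 rad (113.1°) between the endpoints.
Interpolate at f = 0.55 with slerp weights a = sin((1−f)δ)/sin δ ≈ 0.844, b = sin(fδ)/sin δ ≈ 0.962.
p = a·p₁ + b·p₂ ≈ (-0.476, -0.724, -0.499); φ = arcsin(p_z) ≈ -29.95°, λ = atan2(p_y, p_x) ≈ -123.36°.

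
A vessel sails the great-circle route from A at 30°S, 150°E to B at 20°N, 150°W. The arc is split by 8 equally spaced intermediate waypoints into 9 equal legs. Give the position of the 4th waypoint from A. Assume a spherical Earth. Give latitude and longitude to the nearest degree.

Convert each endpoint to a unit vector on the sphere (x = cos φ cos λ, y = cos φ sin λ, z = sin φ).
The central angle between the endpoints is δ = arccos(p₁·p₂) ≈ 1.333 rad (76.4°).
Interpolate at f = 4/9 with slerp weights a = sin((1−f)δ)/sin δ ≈ 0.694, b = sin(fδ)/sin δ ≈ 0.574.
p = a·p₁ + b·p₂ ≈ (-0.988, 0.031, -0.151); φ = arcsin(p_z) ≈ -8.66°, λ = atan2(p_y, p_x) ≈ 178.22°.

≈ 9°S, 178°E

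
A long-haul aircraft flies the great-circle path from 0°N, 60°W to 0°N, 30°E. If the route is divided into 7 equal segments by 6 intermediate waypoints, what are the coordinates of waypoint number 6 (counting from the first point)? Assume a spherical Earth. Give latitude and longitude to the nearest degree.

≈ 0°N, 17°E

Write both endpoints as unit vectors p₁, p₂ with components (cos φ cos λ, cos φ sin λ, sin φ).
The central angle between the endpoints is δ = arccos(p₁·p₂) ≈ 1.571 rad (90.0°).
Interpolate at f = 6/7 with slerp weights a = sin((1−f)δ)/sin δ ≈ 0.223, b = sin(fδ)/sin δ ≈ 0.975.
p = a·p₁ + b·p₂ ≈ (0.956, 0.295, 0.000); φ = arcsin(p_z) ≈ 0.00°, λ = atan2(p_y, p_x) ≈ 17.14°.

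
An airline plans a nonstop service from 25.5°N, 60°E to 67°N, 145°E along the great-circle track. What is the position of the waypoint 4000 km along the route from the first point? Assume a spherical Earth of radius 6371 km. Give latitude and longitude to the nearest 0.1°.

Write both endpoints as unit vectors p₁, p₂ with components (cos φ cos λ, cos φ sin λ, sin φ).
The central angle between the endpoints is δ = arccos(p₁·p₂) ≈ 1.130 rad (64.7°). The total great-circle distance is δ·R ≈ 1.130 × 6371 ≈ 7197 km, so the target fraction is f = 4000/7197 ≈ 0.556.
Interpolate at f ≈ 0.556 with slerp weights a = sin((1−f)δ)/sin δ ≈ 0.532, b = sin(fδ)/sin δ ≈ 0.650.
p = a·p₁ + b·p₂ ≈ (0.032, 0.561, 0.827); φ = arcsin(p_z) ≈ 55.79°, λ = atan2(p_y, p_x) ≈ 86.72°.

≈ 55.8°N, 86.7°E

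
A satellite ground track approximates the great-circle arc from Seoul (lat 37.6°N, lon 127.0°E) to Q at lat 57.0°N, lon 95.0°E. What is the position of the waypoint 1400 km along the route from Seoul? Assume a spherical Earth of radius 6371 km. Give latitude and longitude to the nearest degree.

≈ lat 47°N, lon 116°E

From cos δ = sin φ₁ sin φ₂ + cos φ₁ cos φ₂ cos Δλ, the central angle is δ ≈ 0.500 rad (28.6°). The total great-circle distance is δ·R ≈ 0.500 × 6371 ≈ 3185 km, so the target fraction is f = 1400/3185 ≈ 0.440.
Interpolate at f ≈ 0.440 with slerp weights a = sin((1−f)δ)/sin δ ≈ 0.577, b = sin(fδ)/sin δ ≈ 0.455.
p = a·p₁ + b·p₂ ≈ (-0.297, 0.612, 0.733); φ = arcsin(p_z) ≈ 47.17°, λ = atan2(p_y, p_x) ≈ 115.87°.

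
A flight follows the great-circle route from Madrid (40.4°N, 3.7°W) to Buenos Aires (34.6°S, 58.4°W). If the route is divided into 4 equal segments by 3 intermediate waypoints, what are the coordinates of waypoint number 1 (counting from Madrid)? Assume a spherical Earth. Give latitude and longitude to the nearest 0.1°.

≈ 22.4°N, 19.9°W

From cos δ = sin φ₁ sin φ₂ + cos φ₁ cos φ₂ cos Δλ, the central angle is δ ≈ 1.577 rad (90.3°).
Interpolate at f = 1/4 with slerp weights a = sin((1−f)δ)/sin δ ≈ 0.926, b = sin(fδ)/sin δ ≈ 0.384.
p = a·p₁ + b·p₂ ≈ (0.869, -0.315, 0.382); φ = arcsin(p_z) ≈ 22.45°, λ = atan2(p_y, p_x) ≈ -19.91°.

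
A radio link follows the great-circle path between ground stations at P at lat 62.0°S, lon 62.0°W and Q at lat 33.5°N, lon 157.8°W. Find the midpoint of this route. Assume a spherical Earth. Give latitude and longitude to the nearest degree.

≈ lat 20°S, lon 127°W

Convert each endpoint to a unit vector on the sphere (x = cos φ cos λ, y = cos φ sin λ, z = sin φ).
The central angle between the endpoints is δ = arccos(p₁·p₂) ≈ 2.126 rad (121.8°).
Interpolate at f = 1/2 with slerp weights a = sin((1−f)δ)/sin δ ≈ 1.028, b = sin(fδ)/sin δ ≈ 1.028.
p = a·p₁ + b·p₂ ≈ (-0.567, -0.750, -0.340); φ = arcsin(p_z) ≈ -19.89°, λ = atan2(p_y, p_x) ≈ -127.09°.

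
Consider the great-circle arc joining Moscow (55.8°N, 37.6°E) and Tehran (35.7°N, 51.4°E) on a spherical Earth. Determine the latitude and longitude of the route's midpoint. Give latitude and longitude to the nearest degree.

From cos δ = sin φ₁ sin φ₂ + cos φ₁ cos φ₂ cos Δλ, the central angle is δ ≈ 0.387 rad (22.2°).
Interpolate at f = 1/2 with slerp weights a = sin((1−f)δ)/sin δ ≈ 0.510, b = sin(fδ)/sin δ ≈ 0.510.
p = a·p₁ + b·p₂ ≈ (0.485, 0.498, 0.719); φ = arcsin(p_z) ≈ 45.95°, λ = atan2(p_y, p_x) ≈ 45.76°.

≈ 46°N, 46°E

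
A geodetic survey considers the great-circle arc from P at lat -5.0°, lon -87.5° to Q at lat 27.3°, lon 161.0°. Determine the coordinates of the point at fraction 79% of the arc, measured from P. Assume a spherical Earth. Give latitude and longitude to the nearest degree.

≈ lat 27°, lon -173°

The haversine formula gives a central angle δ ≈ 1.944 rad (111.4°) between the endpoints.
Interpolate at f = 0.79 with slerp weights a = sin((1−f)δ)/sin δ ≈ 0.426, b = sin(fδ)/sin δ ≈ 1.073.
p = a·p₁ + b·p₂ ≈ (-0.883, -0.114, 0.455); φ = arcsin(p_z) ≈ 27.07°, λ = atan2(p_y, p_x) ≈ -172.66°.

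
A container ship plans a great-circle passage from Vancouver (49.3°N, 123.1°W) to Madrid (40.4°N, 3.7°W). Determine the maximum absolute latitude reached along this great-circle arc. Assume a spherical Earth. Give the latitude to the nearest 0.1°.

The great circle lies in the plane with unit normal n̂ = (p₁ × p₂)/|p₁ × p₂|.
Here n̂_z ≈ +0.447; the vertex latitude is φ_max = arccos|n̂_z| ≈ 63.5°.
Check via Clairaut: cos φ_max = |cos φ₁| · sin C = cos(49.3°)·sin(43.2°) ≈ 0.447, again giving ≈ 63.5°.

≈ 63.5°N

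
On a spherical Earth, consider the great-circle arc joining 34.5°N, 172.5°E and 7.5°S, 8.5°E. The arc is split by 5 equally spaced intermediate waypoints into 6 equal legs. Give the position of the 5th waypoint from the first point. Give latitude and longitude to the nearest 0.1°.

≈ 14.8°N, 19.6°E

The haversine formula gives a central angle δ ≈ 2.605 rad (149.2°) between the endpoints.
Interpolate at f = 5/6 with slerp weights a = sin((1−f)δ)/sin δ ≈ 0.823, b = sin(fδ)/sin δ ≈ 1.614.
p = a·p₁ + b·p₂ ≈ (0.911, 0.325, 0.255); φ = arcsin(p_z) ≈ 14.79°, λ = atan2(p_y, p_x) ≈ 19.64°.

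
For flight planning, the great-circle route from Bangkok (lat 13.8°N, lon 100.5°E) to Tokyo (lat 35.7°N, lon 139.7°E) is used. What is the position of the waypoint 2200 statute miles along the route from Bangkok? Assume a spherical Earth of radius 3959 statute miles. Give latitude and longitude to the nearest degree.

≈ lat 32°N, lon 129°E

The haversine formula gives a central angle δ ≈ 0.722 rad (41.4°) between the endpoints. The total great-circle distance is δ·R ≈ 0.722 × 3959 ≈ 2859 mi, so the target fraction is f = 2200/2859 ≈ 0.769.
Interpolate at f ≈ 0.769 with slerp weights a = sin((1−f)δ)/sin δ ≈ 0.251, b = sin(fδ)/sin δ ≈ 0.798.
p = a·p₁ + b·p₂ ≈ (-0.539, 0.659, 0.525); φ = arcsin(p_z) ≈ 31.70°, λ = atan2(p_y, p_x) ≈ 129.28°.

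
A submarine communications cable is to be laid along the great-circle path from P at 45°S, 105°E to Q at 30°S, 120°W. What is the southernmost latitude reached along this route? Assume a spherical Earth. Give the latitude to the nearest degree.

The great circle lies in the plane with unit normal n̂ = (p₁ × p₂)/|p₁ × p₂|.
Here n̂_z ≈ +0.434; the vertex latitude is φ_max = arccos|n̂_z| ≈ 64.3°.
Check via Clairaut: cos φ_max = |cos φ₁| · sin C = cos(45.0°)·sin(142.1°) ≈ 0.434, again giving ≈ 64.3°.

≈ 64°S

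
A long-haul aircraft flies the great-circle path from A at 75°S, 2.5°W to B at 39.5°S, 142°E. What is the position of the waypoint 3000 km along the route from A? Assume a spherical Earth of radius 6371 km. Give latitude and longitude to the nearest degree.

≈ 74°S, 121°E

From cos δ = sin φ₁ sin φ₂ + cos φ₁ cos φ₂ cos Δλ, the central angle is δ ≈ 1.102 rad (63.1°). The total great-circle distance is δ·R ≈ 1.102 × 6371 ≈ 7021 km, so the target fraction is f = 3000/7021 ≈ 0.427.
Interpolate at f ≈ 0.427 with slerp weights a = sin((1−f)δ)/sin δ ≈ 0.661, b = sin(fδ)/sin δ ≈ 0.509.
p = a·p₁ + b·p₂ ≈ (-0.138, 0.234, -0.962); φ = arcsin(p_z) ≈ -74.22°, λ = atan2(p_y, p_x) ≈ 120.55°.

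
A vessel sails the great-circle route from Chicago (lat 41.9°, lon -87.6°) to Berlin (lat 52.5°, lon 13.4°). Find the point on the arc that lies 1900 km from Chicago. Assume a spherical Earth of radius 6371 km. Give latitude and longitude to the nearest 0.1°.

Write both endpoints as unit vectors p₁, p₂ with components (cos φ cos λ, cos φ sin λ, sin φ).
The central angle between the endpoints is δ = arccos(p₁·p₂) ≈ 1.111 rad (63.7°). The total great-circle distance is δ·R ≈ 1.111 × 6371 ≈ 7081 km, so the target fraction is f = 1900/7081 ≈ 0.268.
Interpolate at f ≈ 0.268 with slerp weights a = sin((1−f)δ)/sin δ ≈ 0.811, b = sin(fδ)/sin δ ≈ 0.328.
p = a·p₁ + b·p₂ ≈ (0.219, -0.557, 0.801); φ = arcsin(p_z) ≈ 53.26°, λ = atan2(p_y, p_x) ≈ -68.48°.

≈ lat 53.3°, lon -68.5°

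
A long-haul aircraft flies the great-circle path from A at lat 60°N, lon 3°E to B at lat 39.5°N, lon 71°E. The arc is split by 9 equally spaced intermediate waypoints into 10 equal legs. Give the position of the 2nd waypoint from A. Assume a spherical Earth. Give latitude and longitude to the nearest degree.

≈ lat 60°N, lon 21°E

The haversine formula gives a central angle δ ≈ 0.802 rad (45.9°) between the endpoints.
Interpolate at f = 2/10 with slerp weights a = sin((1−f)δ)/sin δ ≈ 0.833, b = sin(fδ)/sin δ ≈ 0.222.
p = a·p₁ + b·p₂ ≈ (0.472, 0.184, 0.862); φ = arcsin(p_z) ≈ 59.59°, λ = atan2(p_y, p_x) ≈ 21.30°.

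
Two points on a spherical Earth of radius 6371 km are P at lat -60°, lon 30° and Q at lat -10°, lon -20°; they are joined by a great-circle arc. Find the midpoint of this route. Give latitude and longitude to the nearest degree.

≈ lat -37°, lon -4°

Write both endpoints as unit vectors p₁, p₂ with components (cos φ cos λ, cos φ sin λ, sin φ).
The central angle between the endpoints is δ = arccos(p₁·p₂) ≈ 1.085 rad (62.2°).
Interpolate at f = 1/2 with slerp weights a = sin((1−f)δ)/sin δ ≈ 0.584, b = sin(fδ)/sin δ ≈ 0.584.
p = a·p₁ + b·p₂ ≈ (0.793, -0.051, -0.607); φ = arcsin(p_z) ≈ -37.37°, λ = atan2(p_y, p_x) ≈ -3.66°.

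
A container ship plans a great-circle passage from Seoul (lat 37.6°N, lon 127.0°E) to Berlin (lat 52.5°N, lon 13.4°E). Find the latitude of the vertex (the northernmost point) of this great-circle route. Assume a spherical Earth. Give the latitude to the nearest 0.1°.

≈ 62.5°N

The great circle lies in the plane with unit normal n̂ = (p₁ × p₂)/|p₁ × p₂|.
Here n̂_z ≈ -0.462; the vertex latitude is φ_max = arccos|n̂_z| ≈ 62.5°.
Check via Clairaut: cos φ_max = |cos φ₁| · sin C = cos(37.6°)·sin(35.7°) ≈ 0.462, again giving ≈ 62.5°.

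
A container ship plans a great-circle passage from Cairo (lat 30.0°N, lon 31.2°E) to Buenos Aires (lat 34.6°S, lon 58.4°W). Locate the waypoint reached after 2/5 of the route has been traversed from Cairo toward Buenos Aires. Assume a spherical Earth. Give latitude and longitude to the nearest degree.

≈ lat 4°N, lon 4°W

Convert each endpoint to a unit vector on the sphere (x = cos φ cos λ, y = cos φ sin λ, z = sin φ).
The central angle between the endpoints is δ = arccos(p₁·p₂) ≈ 1.853 rad (106.2°).
Interpolate at f = 2/5 with slerp weights a = sin((1−f)δ)/sin δ ≈ 0.934, b = sin(fδ)/sin δ ≈ 0.703.
p = a·p₁ + b·p₂ ≈ (0.995, -0.074, 0.068); φ = arcsin(p_z) ≈ 3.87°, λ = atan2(p_y, p_x) ≈ -4.26°.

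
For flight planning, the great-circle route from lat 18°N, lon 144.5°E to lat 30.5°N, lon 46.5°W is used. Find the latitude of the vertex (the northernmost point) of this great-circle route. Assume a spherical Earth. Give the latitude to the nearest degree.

≈ 78°N

The great circle lies in the plane with unit normal n̂ = (p₁ × p₂)/|p₁ × p₂|.
Here n̂_z ≈ +0.205; the vertex latitude is φ_max = arccos|n̂_z| ≈ 78.2°.
Check via Clairaut: cos φ_max = |cos φ₁| · sin C = cos(18.0°)·sin(12.5°) ≈ 0.205, again giving ≈ 78.2°.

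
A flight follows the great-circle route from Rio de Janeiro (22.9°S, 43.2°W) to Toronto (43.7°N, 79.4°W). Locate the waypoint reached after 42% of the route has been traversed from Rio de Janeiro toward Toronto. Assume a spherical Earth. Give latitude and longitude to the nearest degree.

Convert each endpoint to a unit vector on the sphere (x = cos φ cos λ, y = cos φ sin λ, z = sin φ).
The central angle between the endpoints is δ = arccos(p₁·p₂) ≈ 1.299 rad (74.4°).
Interpolate at f = 0.42 with slerp weights a = sin((1−f)δ)/sin δ ≈ 0.710, b = sin(fδ)/sin δ ≈ 0.539.
p = a·p₁ + b·p₂ ≈ (0.549, -0.831, 0.096); φ = arcsin(p_z) ≈ 5.50°, λ = atan2(p_y, p_x) ≈ -56.56°.

≈ (5°N, 57°W)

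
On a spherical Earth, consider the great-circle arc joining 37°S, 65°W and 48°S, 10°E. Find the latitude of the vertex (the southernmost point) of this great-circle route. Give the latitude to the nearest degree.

The great circle lies in the plane with unit normal n̂ = (p₁ × p₂)/|p₁ × p₂|.
Here n̂_z ≈ +0.637; the vertex latitude is φ_max = arccos|n̂_z| ≈ 50.4°.
Check via Clairaut: cos φ_max = |cos φ₁| · sin C = cos(37.0°)·sin(127.1°) ≈ 0.637, again giving ≈ 50.4°.

≈ 50°S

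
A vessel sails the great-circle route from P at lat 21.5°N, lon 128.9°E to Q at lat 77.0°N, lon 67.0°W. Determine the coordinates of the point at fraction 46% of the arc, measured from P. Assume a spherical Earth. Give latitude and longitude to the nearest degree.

Write both endpoints as unit vectors p₁, p₂ with components (cos φ cos λ, cos φ sin λ, sin φ).
The central angle between the endpoints is δ = arccos(p₁·p₂) ≈ 1.414 rad (81.0°).
Interpolate at f = 0.46 with slerp weights a = sin((1−f)δ)/sin δ ≈ 0.700, b = sin(fδ)/sin δ ≈ 0.613.
p = a·p₁ + b·p₂ ≈ (-0.355, 0.380, 0.854); φ = arcsin(p_z) ≈ 58.66°, λ = atan2(p_y, p_x) ≈ 133.07°.

≈ lat 59°N, lon 133°E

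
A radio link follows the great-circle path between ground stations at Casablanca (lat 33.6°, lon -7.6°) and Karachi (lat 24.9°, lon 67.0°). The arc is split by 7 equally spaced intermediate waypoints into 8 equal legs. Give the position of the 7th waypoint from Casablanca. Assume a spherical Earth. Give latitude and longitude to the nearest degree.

≈ lat 28°, lon 59°

Write both endpoints as unit vectors p₁, p₂ with components (cos φ cos λ, cos φ sin λ, sin φ).
The central angle between the endpoints is δ = arccos(p₁·p₂) ≈ 1.122 rad (64.3°).
Interpolate at f = 7/8 with slerp weights a = sin((1−f)δ)/sin δ ≈ 0.155, b = sin(fδ)/sin δ ≈ 0.923.
p = a·p₁ + b·p₂ ≈ (0.455, 0.753, 0.474); φ = arcsin(p_z) ≈ 28.32°, λ = atan2(p_y, p_x) ≈ 58.86°.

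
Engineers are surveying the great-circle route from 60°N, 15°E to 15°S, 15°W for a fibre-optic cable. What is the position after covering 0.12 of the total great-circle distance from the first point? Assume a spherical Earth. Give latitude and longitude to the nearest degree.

Convert each endpoint to a unit vector on the sphere (x = cos φ cos λ, y = cos φ sin λ, z = sin φ).
The central angle between the endpoints is δ = arccos(p₁·p₂) ≈ 1.375 rad (78.8°).
Interpolate at f = 0.12 with slerp weights a = sin((1−f)δ)/sin δ ≈ 0.954, b = sin(fδ)/sin δ ≈ 0.167.
p = a·p₁ + b·p₂ ≈ (0.617, 0.082, 0.783); φ = arcsin(p_z) ≈ 51.51°, λ = atan2(p_y, p_x) ≈ 7.53°.

≈ 52°N, 8°E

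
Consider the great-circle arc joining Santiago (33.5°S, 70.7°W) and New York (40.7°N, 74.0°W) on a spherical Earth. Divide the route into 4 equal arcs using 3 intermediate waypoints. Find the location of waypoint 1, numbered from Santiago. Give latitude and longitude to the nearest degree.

≈ (15°S, 72°W)

Write both endpoints as unit vectors p₁, p₂ with components (cos φ cos λ, cos φ sin λ, sin φ).
The central angle between the endpoints is δ = arccos(p₁·p₂) ≈ 1.296 rad (74.3°).
Interpolate at f = 1/4 with slerp weights a = sin((1−f)δ)/sin δ ≈ 0.858, b = sin(fδ)/sin δ ≈ 0.331.
p = a·p₁ + b·p₂ ≈ (0.306, -0.917, -0.258); φ = arcsin(p_z) ≈ -14.95°, λ = atan2(p_y, p_x) ≈ -71.56°.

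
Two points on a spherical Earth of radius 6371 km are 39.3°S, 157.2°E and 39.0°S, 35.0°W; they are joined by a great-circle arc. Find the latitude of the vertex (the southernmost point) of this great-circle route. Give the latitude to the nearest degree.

The great circle lies in the plane with unit normal n̂ = (p₁ × p₂)/|p₁ × p₂|.
Here n̂_z ≈ +0.129; the vertex latitude is φ_max = arccos|n̂_z| ≈ 82.6°.

≈ 83°S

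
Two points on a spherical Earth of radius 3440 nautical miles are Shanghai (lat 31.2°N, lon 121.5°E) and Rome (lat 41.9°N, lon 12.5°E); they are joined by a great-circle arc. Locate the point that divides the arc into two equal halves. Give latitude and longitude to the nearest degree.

≈ lat 52°N, lon 73°E

Convert each endpoint to a unit vector on the sphere (x = cos φ cos λ, y = cos φ sin λ, z = sin φ).
The central angle between the endpoints is δ = arccos(p₁·p₂) ≈ 1.432 rad (82.0°).
Interpolate at f = 1/2 with slerp weights a = sin((1−f)δ)/sin δ ≈ 0.663, b = sin(fδ)/sin δ ≈ 0.663.
p = a·p₁ + b·p₂ ≈ (0.185, 0.590, 0.786); φ = arcsin(p_z) ≈ 51.80°, λ = atan2(p_y, p_x) ≈ 72.56°.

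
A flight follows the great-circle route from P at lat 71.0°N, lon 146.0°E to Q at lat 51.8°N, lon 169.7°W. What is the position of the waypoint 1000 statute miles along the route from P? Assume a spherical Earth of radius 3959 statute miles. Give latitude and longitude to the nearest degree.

≈ lat 62°N, lon 176°E

Convert each endpoint to a unit vector on the sphere (x = cos φ cos λ, y = cos φ sin λ, z = sin φ).
The central angle between the endpoints is δ = arccos(p₁·p₂) ≈ 0.480 rad (27.5°). The total great-circle distance is δ·R ≈ 0.480 × 3959 ≈ 1899 mi, so the target fraction is f = 1000/1899 ≈ 0.527.
Interpolate at f ≈ 0.527 with slerp weights a = sin((1−f)δ)/sin δ ≈ 0.488, b = sin(fδ)/sin δ ≈ 0.542.
p = a·p₁ + b·p₂ ≈ (-0.461, 0.029, 0.887); φ = arcsin(p_z) ≈ 62.48°, λ = atan2(p_y, p_x) ≈ 176.41°.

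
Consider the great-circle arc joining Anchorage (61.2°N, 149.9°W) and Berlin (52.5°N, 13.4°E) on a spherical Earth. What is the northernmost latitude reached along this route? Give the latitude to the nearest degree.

The great circle lies in the plane with unit normal n̂ = (p₁ × p₂)/|p₁ × p₂|.
Here n̂_z ≈ +0.093; the vertex latitude is φ_max = arccos|n̂_z| ≈ 84.7°.

≈ 85°N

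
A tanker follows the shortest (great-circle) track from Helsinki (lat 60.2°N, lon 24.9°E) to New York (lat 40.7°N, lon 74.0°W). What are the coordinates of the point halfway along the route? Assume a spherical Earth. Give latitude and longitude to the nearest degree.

Convert each endpoint to a unit vector on the sphere (x = cos φ cos λ, y = cos φ sin λ, z = sin φ).
The central angle between the endpoints is δ = arccos(p₁·p₂) ≈ 1.038 rad (59.5°).
Interpolate at f = 1/2 with slerp weights a = sin((1−f)δ)/sin δ ≈ 0.576, b = sin(fδ)/sin δ ≈ 0.576.
p = a·p₁ + b·p₂ ≈ (0.380, -0.299, 0.875); φ = arcsin(p_z) ≈ 61.08°, λ = atan2(p_y, p_x) ≈ -38.22°.

≈ lat 61°N, lon 38°W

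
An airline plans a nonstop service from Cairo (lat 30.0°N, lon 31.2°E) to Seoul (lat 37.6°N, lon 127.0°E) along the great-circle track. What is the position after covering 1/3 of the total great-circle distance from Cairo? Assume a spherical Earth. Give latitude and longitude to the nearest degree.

≈ lat 42°N, lon 59°E

Write both endpoints as unit vectors p₁, p₂ with components (cos φ cos λ, cos φ sin λ, sin φ).
The central angle between the endpoints is δ = arccos(p₁·p₂) ≈ 1.333 rad (76.4°).
Interpolate at f = 1/3 with slerp weights a = sin((1−f)δ)/sin δ ≈ 0.799, b = sin(fδ)/sin δ ≈ 0.442.
p = a·p₁ + b·p₂ ≈ (0.381, 0.638, 0.669); φ = arcsin(p_z) ≈ 42.00°, λ = atan2(p_y, p_x) ≈ 59.18°.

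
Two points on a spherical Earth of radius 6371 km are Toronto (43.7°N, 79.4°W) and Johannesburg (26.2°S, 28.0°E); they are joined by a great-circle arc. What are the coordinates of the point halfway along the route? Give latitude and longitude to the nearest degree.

The haversine formula gives a central angle δ ≈ 2.093 rad (119.9°) between the endpoints.
Interpolate at f = 1/2 with slerp weights a = sin((1−f)δ)/sin δ ≈ 0.999, b = sin(fδ)/sin δ ≈ 0.999.
p = a·p₁ + b·p₂ ≈ (0.924, -0.289, 0.249); φ = arcsin(p_z) ≈ 14.43°, λ = atan2(p_y, p_x) ≈ -17.37°.

≈ 14°N, 17°W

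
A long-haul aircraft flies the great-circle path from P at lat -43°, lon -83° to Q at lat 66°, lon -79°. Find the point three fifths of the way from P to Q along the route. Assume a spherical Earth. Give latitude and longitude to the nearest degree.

From cos δ = sin φ₁ sin φ₂ + cos φ₁ cos φ₂ cos Δλ, the central angle is δ ≈ 1.903 rad (109.0°).
Interpolate at f = 3/5 with slerp weights a = sin((1−f)δ)/sin δ ≈ 0.730, b = sin(fδ)/sin δ ≈ 0.962.
p = a·p₁ + b·p₂ ≈ (0.140, -0.914, 0.381); φ = arcsin(p_z) ≈ 22.41°, λ = atan2(p_y, p_x) ≈ -81.31°.

≈ lat 22°, lon -81°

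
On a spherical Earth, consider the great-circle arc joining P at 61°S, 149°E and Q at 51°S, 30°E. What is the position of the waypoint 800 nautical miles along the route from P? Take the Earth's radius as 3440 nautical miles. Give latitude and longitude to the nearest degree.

≈ 69°S, 124°E

Convert each endpoint to a unit vector on the sphere (x = cos φ cos λ, y = cos φ sin λ, z = sin φ).
The central angle between the endpoints is δ = arccos(p₁·p₂) ≈ 1.010 rad (57.9°). The total great-circle distance is δ·R ≈ 1.010 × 3440 ≈ 3475 nmi, so the target fraction is f = 800/3475 ≈ 0.230.
Interpolate at f ≈ 0.230 with slerp weights a = sin((1−f)δ)/sin δ ≈ 0.828, b = sin(fδ)/sin δ ≈ 0.272.
p = a·p₁ + b·p₂ ≈ (-0.196, 0.292, -0.936); φ = arcsin(p_z) ≈ -69.39°, λ = atan2(p_y, p_x) ≈ 123.82°.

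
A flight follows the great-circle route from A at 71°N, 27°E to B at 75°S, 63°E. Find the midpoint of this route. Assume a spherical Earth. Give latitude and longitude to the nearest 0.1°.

Write both endpoints as unit vectors p₁, p₂ with components (cos φ cos λ, cos φ sin λ, sin φ).
The central angle between the endpoints is δ = arccos(p₁·p₂) ≈ 2.578 rad (147.7°).
Interpolate at f = 1/2 with slerp weights a = sin((1−f)δ)/sin δ ≈ 1.797, b = sin(fδ)/sin δ ≈ 1.797.
p = a·p₁ + b·p₂ ≈ (0.732, 0.680, -0.037); φ = arcsin(p_z) ≈ -2.10°, λ = atan2(p_y, p_x) ≈ 42.87°.

≈ 2.1°S, 42.9°E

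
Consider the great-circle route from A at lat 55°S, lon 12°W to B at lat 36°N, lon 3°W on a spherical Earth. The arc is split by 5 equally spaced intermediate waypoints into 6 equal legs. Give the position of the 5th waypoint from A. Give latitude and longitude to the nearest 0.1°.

≈ lat 20.8°N, lon 4.4°W

Convert each endpoint to a unit vector on the sphere (x = cos φ cos λ, y = cos φ sin λ, z = sin φ).
The central angle between the endpoints is δ = arccos(p₁·p₂) ≈ 1.594 rad (91.3°).
Interpolate at f = 5/6 with slerp weights a = sin((1−f)δ)/sin δ ≈ 0.263, b = sin(fδ)/sin δ ≈ 0.971.
p = a·p₁ + b·p₂ ≈ (0.932, -0.072, 0.356); φ = arcsin(p_z) ≈ 20.83°, λ = atan2(p_y, p_x) ≈ -4.44°.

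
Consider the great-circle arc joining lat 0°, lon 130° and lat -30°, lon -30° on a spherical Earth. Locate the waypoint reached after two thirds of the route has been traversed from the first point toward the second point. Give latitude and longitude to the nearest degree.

≈ lat -59°, lon 28°

Write both endpoints as unit vectors p₁, p₂ with components (cos φ cos λ, cos φ sin λ, sin φ).
The central angle between the endpoints is δ = arccos(p₁·p₂) ≈ 2.521 rad (144.5°).
Interpolate at f = 2/3 with slerp weights a = sin((1−f)δ)/sin δ ≈ 1.282, b = sin(fδ)/sin δ ≈ 1.710.
p = a·p₁ + b·p₂ ≈ (0.459, 0.241, -0.855); φ = arcsin(p_z) ≈ -58.78°, λ = atan2(p_y, p_x) ≈ 27.75°.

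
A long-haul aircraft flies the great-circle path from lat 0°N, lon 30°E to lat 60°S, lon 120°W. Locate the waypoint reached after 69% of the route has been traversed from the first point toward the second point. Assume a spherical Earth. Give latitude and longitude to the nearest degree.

Write both endpoints as unit vectors p₁, p₂ with components (cos φ cos λ, cos φ sin λ, sin φ).
The central angle between the endpoints is δ = arccos(p₁·p₂) ≈ 2.019 rad (115.7°).
Interpolate at f = 0.69 with slerp weights a = sin((1−f)δ)/sin δ ≈ 0.650, b = sin(fδ)/sin δ ≈ 1.092.
p = a·p₁ + b·p₂ ≈ (0.290, -0.148, -0.946); φ = arcsin(p_z) ≈ -71.01°, λ = atan2(p_y, p_x) ≈ -27.04°.

≈ lat 71°S, lon 27°W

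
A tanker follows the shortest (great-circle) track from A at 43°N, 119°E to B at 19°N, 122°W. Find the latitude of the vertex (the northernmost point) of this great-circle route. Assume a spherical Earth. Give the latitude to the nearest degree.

≈ 53°N

The great circle lies in the plane with unit normal n̂ = (p₁ × p₂)/|p₁ × p₂|.
Here n̂_z ≈ +0.609; the vertex latitude is φ_max = arccos|n̂_z| ≈ 52.5°.
Check via Clairaut: cos φ_max = |cos φ₁| · sin C = cos(43.0°)·sin(56.3°) ≈ 0.609, again giving ≈ 52.5°.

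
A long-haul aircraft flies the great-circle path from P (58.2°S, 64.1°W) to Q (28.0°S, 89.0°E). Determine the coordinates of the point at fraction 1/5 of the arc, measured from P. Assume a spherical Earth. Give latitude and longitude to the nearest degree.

Write both endpoints as unit vectors p₁, p₂ with components (cos φ cos λ, cos φ sin λ, sin φ).
The central angle between the endpoints is δ = arccos(p₁·p₂) ≈ 1.587 rad (90.9°).
Interpolate at f = 1/5 with slerp weights a = sin((1−f)δ)/sin δ ≈ 0.955, b = sin(fδ)/sin δ ≈ 0.312.
p = a·p₁ + b·p₂ ≈ (0.225, -0.177, -0.958); φ = arcsin(p_z) ≈ -73.37°, λ = atan2(p_y, p_x) ≈ -38.27°.

≈ (73°S, 38°W)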